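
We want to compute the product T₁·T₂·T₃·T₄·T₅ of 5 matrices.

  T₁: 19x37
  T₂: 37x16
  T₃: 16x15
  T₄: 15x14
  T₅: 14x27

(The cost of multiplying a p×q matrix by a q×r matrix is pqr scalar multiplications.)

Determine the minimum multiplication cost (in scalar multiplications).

Adjacent pairs: T₁T₂ = 19·37·16 = 11248; T₂T₃ = 37·16·15 = 8880; T₃T₄ = 16·15·14 = 3360; T₄T₅ = 15·14·27 = 5670.
Length 3: T₁..T₃: k=1: 0+8880+19·37·15=19425; k=2: 11248+0+19·16·15=15808 → min 15808 | T₂..T₄: k=2: 0+3360+37·16·14=11648; k=3: 8880+0+37·15·14=16650 → min 11648 | T₃..T₅: k=3: 0+5670+16·15·27=12150; k=4: 3360+0+16·14·27=9408 → min 9408.
Length 4: T₁..T₄: k=1: 0+11648+19·37·14=21490; k=2: 11248+3360+19·16·14=18864; k=3: 15808+0+19·15·14=19798 → min 18864 | T₂..T₅: k=2: 0+9408+37·16·27=25392; k=3: 8880+5670+37·15·27=29535; k=4: 11648+0+37·14·27=25634 → min 25392.
Length 5: T₁..T₅: k=1: 0+25392+19·37·27=44373; k=2: 11248+9408+19·16·27=28864; k=3: 15808+5670+19·15·27=29173; k=4: 18864+0+19·14·27=26046 → min 26046.
Optimal order: (((T₁·T₂)·(T₃·T₄))·T₅) with cost 26046.

26046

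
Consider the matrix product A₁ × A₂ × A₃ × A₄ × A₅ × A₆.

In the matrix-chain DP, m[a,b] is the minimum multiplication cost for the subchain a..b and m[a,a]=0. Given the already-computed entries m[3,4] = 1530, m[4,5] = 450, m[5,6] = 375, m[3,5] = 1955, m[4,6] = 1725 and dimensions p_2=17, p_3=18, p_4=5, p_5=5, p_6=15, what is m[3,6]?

3180

m[3,6] = min over k∈[3,5] of m[3,k]+m[k+1,6]+p_{2}·p_k·p_{6}.
k=3: 0 + 1725 + 17·18·15 = 6315; k=4: 1530 + 375 + 17·5·15 = 3180; k=5: 1955 + 0 + 17·5·15 = 3230.
Minimum: 3180 at k=4.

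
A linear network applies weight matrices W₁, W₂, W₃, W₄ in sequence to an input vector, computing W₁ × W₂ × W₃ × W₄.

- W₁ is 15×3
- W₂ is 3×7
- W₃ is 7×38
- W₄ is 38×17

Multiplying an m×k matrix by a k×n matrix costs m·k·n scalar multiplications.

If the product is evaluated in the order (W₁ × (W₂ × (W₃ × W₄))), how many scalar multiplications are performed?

5644

(W₃ × W₄): 7×38 by 38×17 → 7×17, cost 7·38·17 = 4522
(W₂ × (W₃ × W₄)): 3×7 by 7×17 → 3×17, cost 3·7·17 = 357; cumulative 4879
(W₁ × (W₂ × (W₃ × W₄))): 15×3 by 3×17 → 15×17, cost 15·3·17 = 765; cumulative 5644
Total: 5644 scalar multiplications.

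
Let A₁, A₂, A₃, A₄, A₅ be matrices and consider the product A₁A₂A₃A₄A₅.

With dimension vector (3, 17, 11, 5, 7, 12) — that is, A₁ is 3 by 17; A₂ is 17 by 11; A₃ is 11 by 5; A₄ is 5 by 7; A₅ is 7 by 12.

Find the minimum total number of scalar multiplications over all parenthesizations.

Adjacent pairs: A₁A₂ = 3·17·11 = 561; A₂A₃ = 17·11·5 = 935; A₃A₄ = 11·5·7 = 385; A₄A₅ = 5·7·12 = 420.
Length 3: A₁..A₃: k=1: 0+935+3·17·5=1190; k=2: 561+0+3·11·5=726 → min 726 | A₂..A₄: k=2: 0+385+17·11·7=1694; k=3: 935+0+17·5·7=1530 → min 1530 | A₃..A₅: k=3: 0+420+11·5·12=1080; k=4: 385+0+11·7·12=1309 → min 1080.
Length 4: A₁..A₄: k=1: 0+1530+3·17·7=1887; k=2: 561+385+3·11·7=1177; k=3: 726+0+3·5·7=831 → min 831 | A₂..A₅: k=2: 0+1080+17·11·12=3324; k=3: 935+420+17·5·12=2375; k=4: 1530+0+17·7·12=2958 → min 2375.
Length 5: A₁..A₅: k=1: 0+2375+3·17·12=2987; k=2: 561+1080+3·11·12=2037; k=3: 726+420+3·5·12=1326; k=4: 831+0+3·7·12=1083 → min 1083.
Optimal order: ((((A₁A₂)A₃)A₄)A₅) with cost 1083.

1083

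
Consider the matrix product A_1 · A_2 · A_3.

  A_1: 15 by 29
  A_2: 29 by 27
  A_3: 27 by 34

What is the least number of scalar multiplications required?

25515

Order (A_1 · (A_2 · A_3)): (A_2 · A_3): 29×27 by 27×34 → 29×34, cost 29·27·34 = 26622; (A_1 · (A_2 · A_3)): 15×29 by 29×34 → 15×34, cost 15·29·34 = 14790; cumulative 41412. Total 41412.
Order ((A_1 · A_2) · A_3): (A_1 · A_2): 15×29 by 29×27 → 15×27, cost 15·29·27 = 11745; ((A_1 · A_2) · A_3): 15×27 by 27×34 → 15×34, cost 15·27·34 = 13770; cumulative 25515. Total 25515.
Minimum: 25515.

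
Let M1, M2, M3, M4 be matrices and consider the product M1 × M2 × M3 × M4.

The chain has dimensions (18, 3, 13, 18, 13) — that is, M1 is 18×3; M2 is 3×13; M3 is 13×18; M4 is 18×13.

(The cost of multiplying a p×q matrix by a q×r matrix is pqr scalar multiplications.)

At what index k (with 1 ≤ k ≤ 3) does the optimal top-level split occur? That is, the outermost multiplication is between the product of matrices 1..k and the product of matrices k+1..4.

1

Adjacent pairs: M1M2 = 18·3·13 = 702; M2M3 = 3·13·18 = 702; M3M4 = 13·18·13 = 3042.
Length 3: M1..M3: k=1: 0+702+18·3·18=1674; k=2: 702+0+18·13·18=4914 → min 1674 | M2..M4: k=2: 0+3042+3·13·13=3549; k=3: 702+0+3·18·13=1404 → min 1404.
Top-level splits: k=1: (M1..M1)·(M2..M4) → 0+1404+18·3·13 = 2106; k=2: (M1..M2)·(M3..M4) → 702+3042+18·13·13 = 6786; k=3: (M1..M3)·(M4..M4) → 1674+0+18·18·13 = 5886.
Best split is after M1, i.e. k = 1.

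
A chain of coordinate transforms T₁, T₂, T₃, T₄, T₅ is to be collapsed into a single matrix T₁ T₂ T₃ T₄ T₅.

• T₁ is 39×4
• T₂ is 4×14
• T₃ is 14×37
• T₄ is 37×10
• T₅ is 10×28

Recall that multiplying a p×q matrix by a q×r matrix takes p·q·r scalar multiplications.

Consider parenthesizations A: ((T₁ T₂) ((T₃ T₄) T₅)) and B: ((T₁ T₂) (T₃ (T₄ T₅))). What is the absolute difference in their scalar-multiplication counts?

15764

Order A = ((T₁ T₂) ((T₃ T₄) T₅)): (T₁ T₂): 39×4 by 4×14 → 39×14, cost 39·4·14 = 2184; (T₃ T₄): 14×37 by 37×10 → 14×10, cost 14·37·10 = 5180; ((T₃ T₄) T₅): 14×10 by 10×28 → 14×28, cost 14·10·28 = 3920; cumulative 9100; ((T₁ T₂) ((T₃ T₄) T₅)): 39×14 by 14×28 → 39×28, cost 39·14·28 = 15288; cumulative 26572. Total 26572.
Order B = ((T₁ T₂) (T₃ (T₄ T₅))): (T₁ T₂): 39×4 by 4×14 → 39×14, cost 39·4·14 = 2184; (T₄ T₅): 37×10 by 10×28 → 37×28, cost 37·10·28 = 10360; (T₃ (T₄ T₅)): 14×37 by 37×28 → 14×28, cost 14·37·28 = 14504; cumulative 24864; ((T₁ T₂) (T₃ (T₄ T₅))): 39×14 by 14×28 → 39×28, cost 39·14·28 = 15288; cumulative 42336. Total 42336.
Difference: |26572 − 42336| = 15764.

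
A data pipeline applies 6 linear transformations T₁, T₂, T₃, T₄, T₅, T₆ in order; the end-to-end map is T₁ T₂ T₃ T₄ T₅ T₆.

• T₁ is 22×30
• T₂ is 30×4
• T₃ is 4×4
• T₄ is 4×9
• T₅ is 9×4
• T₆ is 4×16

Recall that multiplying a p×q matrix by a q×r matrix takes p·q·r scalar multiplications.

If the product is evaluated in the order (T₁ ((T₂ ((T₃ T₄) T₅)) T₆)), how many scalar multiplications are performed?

(T₃ T₄): 4×4 by 4×9 → 4×9, cost 4·4·9 = 144
((T₃ T₄) T₅): 4×9 by 9×4 → 4×4, cost 4·9·4 = 144; cumulative 288
(T₂ ((T₃ T₄) T₅)): 30×4 by 4×4 → 30×4, cost 30·4·4 = 480; cumulative 768
((T₂ ((T₃ T₄) T₅)) T₆): 30×4 by 4×16 → 30×16, cost 30·4·16 = 1920; cumulative 2688
(T₁ ((T₂ ((T₃ T₄) T₅)) T₆)): 22×30 by 30×16 → 22×16, cost 22·30·16 = 10560; cumulative 13248
Total: 13248 scalar multiplications.

13248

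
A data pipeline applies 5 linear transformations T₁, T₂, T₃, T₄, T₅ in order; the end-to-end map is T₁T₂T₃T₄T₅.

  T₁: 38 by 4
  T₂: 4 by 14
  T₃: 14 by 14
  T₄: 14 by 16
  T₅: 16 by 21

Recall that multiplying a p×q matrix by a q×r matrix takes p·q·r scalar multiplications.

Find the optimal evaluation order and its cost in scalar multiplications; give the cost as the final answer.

6216

Adjacent pairs: T₁T₂ = 38·4·14 = 2128; T₂T₃ = 4·14·14 = 784; T₃T₄ = 14·14·16 = 3136; T₄T₅ = 14·16·21 = 4704.
Length 3: T₁..T₃: k=1: 0+784+38·4·14=2912; k=2: 2128+0+38·14·14=9576 → min 2912 | T₂..T₄: k=2: 0+3136+4·14·16=4032; k=3: 784+0+4·14·16=1680 → min 1680 | T₃..T₅: k=3: 0+4704+14·14·21=8820; k=4: 3136+0+14·16·21=7840 → min 7840.
Length 4: T₁..T₄: k=1: 0+1680+38·4·16=4112; k=2: 2128+3136+38·14·16=13776; k=3: 2912+0+38·14·16=11424 → min 4112 | T₂..T₅: k=2: 0+7840+4·14·21=9016; k=3: 784+4704+4·14·21=6664; k=4: 1680+0+4·16·21=3024 → min 3024.
Length 5: T₁..T₅: k=1: 0+3024+38·4·21=6216; k=2: 2128+7840+38·14·21=21140; k=3: 2912+4704+38·14·21=18788; k=4: 4112+0+38·16·21=16880 → min 6216.
Optimal parenthesization: (T₁(((T₂T₃)T₄)T₅)) with cost 6216.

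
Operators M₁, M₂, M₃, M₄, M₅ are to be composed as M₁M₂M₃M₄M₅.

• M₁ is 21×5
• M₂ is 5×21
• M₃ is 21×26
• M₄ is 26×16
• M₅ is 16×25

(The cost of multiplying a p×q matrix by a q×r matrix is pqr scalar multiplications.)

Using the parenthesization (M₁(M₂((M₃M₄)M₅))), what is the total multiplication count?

(M₃M₄): 21×26 by 26×16 → 21×16, cost 21·26·16 = 8736
((M₃M₄)M₅): 21×16 by 16×25 → 21×25, cost 21·16·25 = 8400; cumulative 17136
(M₂((M₃M₄)M₅)): 5×21 by 21×25 → 5×25, cost 5·21·25 = 2625; cumulative 19761
(M₁(M₂((M₃M₄)M₅))): 21×5 by 5×25 → 21×25, cost 21·5·25 = 2625; cumulative 22386
Total: 22386 scalar multiplications.

22386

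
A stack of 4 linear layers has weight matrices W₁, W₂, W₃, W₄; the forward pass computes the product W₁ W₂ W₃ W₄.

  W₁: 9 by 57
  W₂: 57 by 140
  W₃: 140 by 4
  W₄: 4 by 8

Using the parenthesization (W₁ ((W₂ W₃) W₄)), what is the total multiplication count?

(W₂ W₃): 57×140 by 140×4 → 57×4, cost 57·140·4 = 31920
((W₂ W₃) W₄): 57×4 by 4×8 → 57×8, cost 57·4·8 = 1824; cumulative 33744
(W₁ ((W₂ W₃) W₄)): 9×57 by 57×8 → 9×8, cost 9·57·8 = 4104; cumulative 37848
Total: 37848 scalar multiplications.

37848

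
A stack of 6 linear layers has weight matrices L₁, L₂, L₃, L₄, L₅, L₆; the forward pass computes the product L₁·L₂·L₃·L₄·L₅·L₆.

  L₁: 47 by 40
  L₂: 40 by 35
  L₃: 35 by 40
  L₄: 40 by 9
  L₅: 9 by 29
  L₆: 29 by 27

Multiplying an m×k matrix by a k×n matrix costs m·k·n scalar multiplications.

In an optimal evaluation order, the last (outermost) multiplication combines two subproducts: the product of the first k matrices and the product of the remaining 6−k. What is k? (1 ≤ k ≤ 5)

Adjacent pairs: L₁L₂ = 47·40·35 = 65800; L₂L₃ = 40·35·40 = 56000; L₃L₄ = 35·40·9 = 12600; L₄L₅ = 40·9·29 = 10440; L₅L₆ = 9·29·27 = 7047.
Length 3: L₁..L₃: k=1: 0+56000+47·40·40=131200; k=2: 65800+0+47·35·40=131600 → min 131200 | L₂..L₄: k=2: 0+12600+40·35·9=25200; k=3: 56000+0+40·40·9=70400 → min 25200 | L₃..L₅: k=3: 0+10440+35·40·29=51040; k=4: 12600+0+35·9·29=21735 → min 21735 | L₄..L₆: k=4: 0+7047+40·9·27=16767; k=5: 10440+0+40·29·27=41760 → min 16767.
Length 4: L₁..L₄: k=1: 0+25200+47·40·9=42120; k=2: 65800+12600+47·35·9=93205; k=3: 131200+0+47·40·9=148120 → min 42120 | L₂..L₅: k=2: 0+21735+40·35·29=62335; k=3: 56000+10440+40·40·29=112840; k=4: 25200+0+40·9·29=35640 → min 35640 | L₃..L₆: k=3: 0+16767+35·40·27=54567; k=4: 12600+7047+35·9·27=28152; k=5: 21735+0+35·29·27=49140 → min 28152.
Length 5: L₁..L₅: k=1: 0+35640+47·40·29=90160; k=2: 65800+21735+47·35·29=135240; k=3: 131200+10440+47·40·29=196160; k=4: 42120+0+47·9·29=54387 → min 54387 | L₂..L₆: k=2: 0+28152+40·35·27=65952; k=3: 56000+16767+40·40·27=115967; k=4: 25200+7047+40·9·27=41967; k=5: 35640+0+40·29·27=66960 → min 41967.
Top-level splits: k=1: (L₁..L₁)·(L₂..L₆) → 0+41967+47·40·27 = 92727; k=2: (L₁..L₂)·(L₃..L₆) → 65800+28152+47·35·27 = 138367; k=3: (L₁..L₃)·(L₄..L₆) → 131200+16767+47·40·27 = 198727; k=4: (L₁..L₄)·(L₅..L₆) → 42120+7047+47·9·27 = 60588; k=5: (L₁..L₅)·(L₆..L₆) → 54387+0+47·29·27 = 91188.
Best split is after L₄, i.e. k = 4.

4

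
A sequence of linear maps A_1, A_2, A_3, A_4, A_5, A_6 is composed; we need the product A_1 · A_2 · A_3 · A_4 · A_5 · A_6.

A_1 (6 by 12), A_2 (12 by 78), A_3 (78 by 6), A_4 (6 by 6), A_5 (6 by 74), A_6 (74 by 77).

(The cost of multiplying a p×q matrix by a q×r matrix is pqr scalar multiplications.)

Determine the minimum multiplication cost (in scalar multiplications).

43116

Adjacent pairs: A_1A_2 = 6·12·78 = 5616; A_2A_3 = 12·78·6 = 5616; A_3A_4 = 78·6·6 = 2808; A_4A_5 = 6·6·74 = 2664; A_5A_6 = 6·74·77 = 34188.
Length 3: A_1..A_3: k=1: 0+5616+6·12·6=6048; k=2: 5616+0+6·78·6=8424 → min 6048 | A_2..A_4: k=2: 0+2808+12·78·6=8424; k=3: 5616+0+12·6·6=6048 → min 6048 | A_3..A_5: k=3: 0+2664+78·6·74=37296; k=4: 2808+0+78·6·74=37440 → min 37296 | A_4..A_6: k=4: 0+34188+6·6·77=36960; k=5: 2664+0+6·74·77=36852 → min 36852.
Length 4: A_1..A_4: k=1: 0+6048+6·12·6=6480; k=2: 5616+2808+6·78·6=11232; k=3: 6048+0+6·6·6=6264 → min 6264 | A_2..A_5: k=2: 0+37296+12·78·74=106560; k=3: 5616+2664+12·6·74=13608; k=4: 6048+0+12·6·74=11376 → min 11376 | A_3..A_6: k=3: 0+36852+78·6·77=72888; k=4: 2808+34188+78·6·77=73032; k=5: 37296+0+78·74·77=481740 → min 72888.
Length 5: A_1..A_5: k=1: 0+11376+6·12·74=16704; k=2: 5616+37296+6·78·74=77544; k=3: 6048+2664+6·6·74=11376; k=4: 6264+0+6·6·74=8928 → min 8928 | A_2..A_6: k=2: 0+72888+12·78·77=144960; k=3: 5616+36852+12·6·77=48012; k=4: 6048+34188+12·6·77=45780; k=5: 11376+0+12·74·77=79752 → min 45780.
Length 6: A_1..A_6: k=1: 0+45780+6·12·77=51324; k=2: 5616+72888+6·78·77=114540; k=3: 6048+36852+6·6·77=45672; k=4: 6264+34188+6·6·77=43224; k=5: 8928+0+6·74·77=43116 → min 43116.
Optimal order: ((((A_1 · (A_2 · A_3)) · A_4) · A_5) · A_6) with cost 43116.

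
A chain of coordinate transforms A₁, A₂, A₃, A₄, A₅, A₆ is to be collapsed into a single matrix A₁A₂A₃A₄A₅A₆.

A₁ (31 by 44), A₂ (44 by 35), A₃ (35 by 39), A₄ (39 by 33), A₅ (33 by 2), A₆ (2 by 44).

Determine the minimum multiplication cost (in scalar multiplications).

13840

Adjacent pairs: A₁A₂ = 31·44·35 = 47740; A₂A₃ = 44·35·39 = 60060; A₃A₄ = 35·39·33 = 45045; A₄A₅ = 39·33·2 = 2574; A₅A₆ = 33·2·44 = 2904.
Length 3: A₁..A₃: k=1: 0+60060+31·44·39=113256; k=2: 47740+0+31·35·39=90055 → min 90055 | A₂..A₄: k=2: 0+45045+44·35·33=95865; k=3: 60060+0+44·39·33=116688 → min 95865 | A₃..A₅: k=3: 0+2574+35·39·2=5304; k=4: 45045+0+35·33·2=47355 → min 5304 | A₄..A₆: k=4: 0+2904+39·33·44=59532; k=5: 2574+0+39·2·44=6006 → min 6006.
Length 4: A₁..A₄: k=1: 0+95865+31·44·33=140877; k=2: 47740+45045+31·35·33=128590; k=3: 90055+0+31·39·33=129952 → min 128590 | A₂..A₅: k=2: 0+5304+44·35·2=8384; k=3: 60060+2574+44·39·2=66066; k=4: 95865+0+44·33·2=98769 → min 8384 | A₃..A₆: k=3: 0+6006+35·39·44=66066; k=4: 45045+2904+35·33·44=98769; k=5: 5304+0+35·2·44=8384 → min 8384.
Length 5: A₁..A₅: k=1: 0+8384+31·44·2=11112; k=2: 47740+5304+31·35·2=55214; k=3: 90055+2574+31·39·2=95047; k=4: 128590+0+31·33·2=130636 → min 11112 | A₂..A₆: k=2: 0+8384+44·35·44=76144; k=3: 60060+6006+44·39·44=141570; k=4: 95865+2904+44·33·44=162657; k=5: 8384+0+44·2·44=12256 → min 12256.
Length 6: A₁..A₆: k=1: 0+12256+31·44·44=72272; k=2: 47740+8384+31·35·44=103864; k=3: 90055+6006+31·39·44=149257; k=4: 128590+2904+31·33·44=176506; k=5: 11112+0+31·2·44=13840 → min 13840.
Optimal order: ((A₁(A₂(A₃(A₄A₅))))A₆) with cost 13840.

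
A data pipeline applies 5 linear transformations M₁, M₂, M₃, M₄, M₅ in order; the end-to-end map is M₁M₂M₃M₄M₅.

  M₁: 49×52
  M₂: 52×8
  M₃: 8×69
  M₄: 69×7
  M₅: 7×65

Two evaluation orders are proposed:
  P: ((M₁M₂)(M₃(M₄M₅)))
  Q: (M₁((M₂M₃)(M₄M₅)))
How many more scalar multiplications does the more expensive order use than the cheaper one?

345800

Order P = ((M₁M₂)(M₃(M₄M₅))): (M₁M₂): 49×52 by 52×8 → 49×8, cost 49·52·8 = 20384; (M₄M₅): 69×7 by 7×65 → 69×65, cost 69·7·65 = 31395; (M₃(M₄M₅)): 8×69 by 69×65 → 8×65, cost 8·69·65 = 35880; cumulative 67275; ((M₁M₂)(M₃(M₄M₅))): 49×8 by 8×65 → 49×65, cost 49·8·65 = 25480; cumulative 113139. Total 113139.
Order Q = (M₁((M₂M₃)(M₄M₅))): (M₂M₃): 52×8 by 8×69 → 52×69, cost 52·8·69 = 28704; (M₄M₅): 69×7 by 7×65 → 69×65, cost 69·7·65 = 31395; ((M₂M₃)(M₄M₅)): 52×69 by 69×65 → 52×65, cost 52·69·65 = 233220; cumulative 293319; (M₁((M₂M₃)(M₄M₅))): 49×52 by 52×65 → 49×65, cost 49·52·65 = 165620; cumulative 458939. Total 458939.
Difference: |113139 − 458939| = 345800.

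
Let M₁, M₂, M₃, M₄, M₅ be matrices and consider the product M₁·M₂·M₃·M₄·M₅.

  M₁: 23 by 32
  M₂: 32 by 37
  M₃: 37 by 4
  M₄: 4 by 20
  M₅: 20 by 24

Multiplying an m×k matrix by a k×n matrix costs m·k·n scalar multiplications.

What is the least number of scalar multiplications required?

Adjacent pairs: M₁M₂ = 23·32·37 = 27232; M₂M₃ = 32·37·4 = 4736; M₃M₄ = 37·4·20 = 2960; M₄M₅ = 4·20·24 = 1920.
Length 3: M₁..M₃: k=1: 0+4736+23·32·4=7680; k=2: 27232+0+23·37·4=30636 → min 7680 | M₂..M₄: k=2: 0+2960+32·37·20=26640; k=3: 4736+0+32·4·20=7296 → min 7296 | M₃..M₅: k=3: 0+1920+37·4·24=5472; k=4: 2960+0+37·20·24=20720 → min 5472.
Length 4: M₁..M₄: k=1: 0+7296+23·32·20=22016; k=2: 27232+2960+23·37·20=47212; k=3: 7680+0+23·4·20=9520 → min 9520 | M₂..M₅: k=2: 0+5472+32·37·24=33888; k=3: 4736+1920+32·4·24=9728; k=4: 7296+0+32·20·24=22656 → min 9728.
Length 5: M₁..M₅: k=1: 0+9728+23·32·24=27392; k=2: 27232+5472+23·37·24=53128; k=3: 7680+1920+23·4·24=11808; k=4: 9520+0+23·20·24=20560 → min 11808.
Optimal order: ((M₁·(M₂·M₃))·(M₄·M₅)) with cost 11808.

11808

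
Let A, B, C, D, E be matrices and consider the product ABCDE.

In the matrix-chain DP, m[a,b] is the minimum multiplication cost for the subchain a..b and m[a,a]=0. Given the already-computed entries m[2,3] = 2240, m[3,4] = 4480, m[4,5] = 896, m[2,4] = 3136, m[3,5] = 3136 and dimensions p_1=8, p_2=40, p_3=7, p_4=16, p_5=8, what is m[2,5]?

3584

m[2,5] = min over k∈[2,4] of m[2,k]+m[k+1,5]+p_{1}·p_k·p_{5}.
k=2: 0 + 3136 + 8·40·8 = 5696; k=3: 2240 + 896 + 8·7·8 = 3584; k=4: 3136 + 0 + 8·16·8 = 4160.
Minimum: 3584 at k=3.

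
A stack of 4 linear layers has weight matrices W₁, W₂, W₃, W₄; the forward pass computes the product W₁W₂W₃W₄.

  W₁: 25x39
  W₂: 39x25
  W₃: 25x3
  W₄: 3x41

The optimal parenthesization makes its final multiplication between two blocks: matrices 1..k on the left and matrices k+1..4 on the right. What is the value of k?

Adjacent pairs: W₁W₂ = 25·39·25 = 24375; W₂W₃ = 39·25·3 = 2925; W₃W₄ = 25·3·41 = 3075.
Length 3: W₁..W₃: k=1: 0+2925+25·39·3=5850; k=2: 24375+0+25·25·3=26250 → min 5850 | W₂..W₄: k=2: 0+3075+39·25·41=43050; k=3: 2925+0+39·3·41=7722 → min 7722.
Top-level splits: k=1: (W₁..W₁)·(W₂..W₄) → 0+7722+25·39·41 = 47697; k=2: (W₁..W₂)·(W₃..W₄) → 24375+3075+25·25·41 = 53075; k=3: (W₁..W₃)·(W₄..W₄) → 5850+0+25·3·41 = 8925.
Best split is after W₃, i.e. k = 3.

3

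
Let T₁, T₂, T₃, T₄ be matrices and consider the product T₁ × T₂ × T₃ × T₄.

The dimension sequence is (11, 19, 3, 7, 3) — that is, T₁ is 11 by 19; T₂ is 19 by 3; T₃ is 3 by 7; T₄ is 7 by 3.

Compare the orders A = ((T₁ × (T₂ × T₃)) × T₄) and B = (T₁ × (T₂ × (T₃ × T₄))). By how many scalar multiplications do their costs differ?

1232

Order A = ((T₁ × (T₂ × T₃)) × T₄): (T₂ × T₃): 19×3 by 3×7 → 19×7, cost 19·3·7 = 399; (T₁ × (T₂ × T₃)): 11×19 by 19×7 → 11×7, cost 11·19·7 = 1463; cumulative 1862; ((T₁ × (T₂ × T₃)) × T₄): 11×7 by 7×3 → 11×3, cost 11·7·3 = 231; cumulative 2093. Total 2093.
Order B = (T₁ × (T₂ × (T₃ × T₄))): (T₃ × T₄): 3×7 by 7×3 → 3×3, cost 3·7·3 = 63; (T₂ × (T₃ × T₄)): 19×3 by 3×3 → 19×3, cost 19·3·3 = 171; cumulative 234; (T₁ × (T₂ × (T₃ × T₄))): 11×19 by 19×3 → 11×3, cost 11·19·3 = 627; cumulative 861. Total 861.
Difference: |2093 − 861| = 1232.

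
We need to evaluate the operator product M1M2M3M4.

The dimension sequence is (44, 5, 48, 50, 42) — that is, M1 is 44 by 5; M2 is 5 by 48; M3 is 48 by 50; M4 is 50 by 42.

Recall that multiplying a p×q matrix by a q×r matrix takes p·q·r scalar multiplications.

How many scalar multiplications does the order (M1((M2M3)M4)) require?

(M2M3): 5×48 by 48×50 → 5×50, cost 5·48·50 = 12000
((M2M3)M4): 5×50 by 50×42 → 5×42, cost 5·50·42 = 10500; cumulative 22500
(M1((M2M3)M4)): 44×5 by 5×42 → 44×42, cost 44·5·42 = 9240; cumulative 31740
Total: 31740 scalar multiplications.

31740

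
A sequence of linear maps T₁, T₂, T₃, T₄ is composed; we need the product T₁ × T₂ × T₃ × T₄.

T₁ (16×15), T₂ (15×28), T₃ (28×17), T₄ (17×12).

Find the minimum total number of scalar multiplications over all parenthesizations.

Adjacent pairs: T₁T₂ = 16·15·28 = 6720; T₂T₃ = 15·28·17 = 7140; T₃T₄ = 28·17·12 = 5712.
Length 3: T₁..T₃: k=1: 0+7140+16·15·17=11220; k=2: 6720+0+16·28·17=14336 → min 11220 | T₂..T₄: k=2: 0+5712+15·28·12=10752; k=3: 7140+0+15·17·12=10200 → min 10200.
Length 4: T₁..T₄: k=1: 0+10200+16·15·12=13080; k=2: 6720+5712+16·28·12=17808; k=3: 11220+0+16·17·12=14484 → min 13080.
Optimal order: (T₁ × ((T₂ × T₃) × T₄)) with cost 13080.

13080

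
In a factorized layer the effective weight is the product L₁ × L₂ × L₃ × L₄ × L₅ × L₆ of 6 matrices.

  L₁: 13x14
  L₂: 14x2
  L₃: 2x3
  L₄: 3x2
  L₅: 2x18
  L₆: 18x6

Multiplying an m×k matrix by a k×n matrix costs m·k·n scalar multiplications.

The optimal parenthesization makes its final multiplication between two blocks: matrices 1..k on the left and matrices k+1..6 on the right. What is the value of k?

2

Adjacent pairs: L₁L₂ = 13·14·2 = 364; L₂L₃ = 14·2·3 = 84; L₃L₄ = 2·3·2 = 12; L₄L₅ = 3·2·18 = 108; L₅L₆ = 2·18·6 = 216.
Length 3: L₁..L₃: k=1: 0+84+13·14·3=630; k=2: 364+0+13·2·3=442 → min 442 | L₂..L₄: k=2: 0+12+14·2·2=68; k=3: 84+0+14·3·2=168 → min 68 | L₃..L₅: k=3: 0+108+2·3·18=216; k=4: 12+0+2·2·18=84 → min 84 | L₄..L₆: k=4: 0+216+3·2·6=252; k=5: 108+0+3·18·6=432 → min 252.
Length 4: L₁..L₄: k=1: 0+68+13·14·2=432; k=2: 364+12+13·2·2=428; k=3: 442+0+13·3·2=520 → min 428 | L₂..L₅: k=2: 0+84+14·2·18=588; k=3: 84+108+14·3·18=948; k=4: 68+0+14·2·18=572 → min 572 | L₃..L₆: k=3: 0+252+2·3·6=288; k=4: 12+216+2·2·6=252; k=5: 84+0+2·18·6=300 → min 252.
Length 5: L₁..L₅: k=1: 0+572+13·14·18=3848; k=2: 364+84+13·2·18=916; k=3: 442+108+13·3·18=1252; k=4: 428+0+13·2·18=896 → min 896 | L₂..L₆: k=2: 0+252+14·2·6=420; k=3: 84+252+14·3·6=588; k=4: 68+216+14·2·6=452; k=5: 572+0+14·18·6=2084 → min 420.
Top-level splits: k=1: (L₁..L₁)·(L₂..L₆) → 0+420+13·14·6 = 1512; k=2: (L₁..L₂)·(L₃..L₆) → 364+252+13·2·6 = 772; k=3: (L₁..L₃)·(L₄..L₆) → 442+252+13·3·6 = 928; k=4: (L₁..L₄)·(L₅..L₆) → 428+216+13·2·6 = 800; k=5: (L₁..L₅)·(L₆..L₆) → 896+0+13·18·6 = 2300.
Best split is after L₂, i.e. k = 2.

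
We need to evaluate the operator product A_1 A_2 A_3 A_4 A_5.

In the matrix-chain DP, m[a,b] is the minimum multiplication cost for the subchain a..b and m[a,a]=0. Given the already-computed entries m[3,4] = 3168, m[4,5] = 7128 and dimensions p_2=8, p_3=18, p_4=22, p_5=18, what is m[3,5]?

6336

m[3,5] = min over k∈[3,4] of m[3,k]+m[k+1,5]+p_{2}·p_k·p_{5}.
k=3: 0 + 7128 + 8·18·18 = 9720; k=4: 3168 + 0 + 8·22·18 = 6336.
Minimum: 6336 at k=4.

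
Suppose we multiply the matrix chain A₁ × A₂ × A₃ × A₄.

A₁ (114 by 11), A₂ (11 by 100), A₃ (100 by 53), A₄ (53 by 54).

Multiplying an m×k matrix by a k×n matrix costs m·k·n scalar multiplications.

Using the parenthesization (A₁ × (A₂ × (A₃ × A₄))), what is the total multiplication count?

(A₃ × A₄): 100×53 by 53×54 → 100×54, cost 100·53·54 = 286200
(A₂ × (A₃ × A₄)): 11×100 by 100×54 → 11×54, cost 11·100·54 = 59400; cumulative 345600
(A₁ × (A₂ × (A₃ × A₄))): 114×11 by 11×54 → 114×54, cost 114·11·54 = 67716; cumulative 413316
Total: 413316 scalar multiplications.

413316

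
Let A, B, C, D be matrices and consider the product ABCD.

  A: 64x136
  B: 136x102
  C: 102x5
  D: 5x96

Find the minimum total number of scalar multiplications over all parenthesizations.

Adjacent pairs: AB = 64·136·102 = 887808; BC = 136·102·5 = 69360; CD = 102·5·96 = 48960.
Length 3: A..C: k=1: 0+69360+64·136·5=112880; k=2: 887808+0+64·102·5=920448 → min 112880 | B..D: k=2: 0+48960+136·102·96=1380672; k=3: 69360+0+136·5·96=134640 → min 134640.
Length 4: A..D: k=1: 0+134640+64·136·96=970224; k=2: 887808+48960+64·102·96=1563456; k=3: 112880+0+64·5·96=143600 → min 143600.
Optimal order: ((A(BC))D) with cost 143600.

143600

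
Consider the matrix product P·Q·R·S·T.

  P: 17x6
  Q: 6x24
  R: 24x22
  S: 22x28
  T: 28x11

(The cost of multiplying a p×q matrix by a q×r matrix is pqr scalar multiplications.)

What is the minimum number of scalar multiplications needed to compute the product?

9834

Adjacent pairs: PQ = 17·6·24 = 2448; QR = 6·24·22 = 3168; RS = 24·22·28 = 14784; ST = 22·28·11 = 6776.
Length 3: P..R: k=1: 0+3168+17·6·22=5412; k=2: 2448+0+17·24·22=11424 → min 5412 | Q..S: k=2: 0+14784+6·24·28=18816; k=3: 3168+0+6·22·28=6864 → min 6864 | R..T: k=3: 0+6776+24·22·11=12584; k=4: 14784+0+24·28·11=22176 → min 12584.
Length 4: P..S: k=1: 0+6864+17·6·28=9720; k=2: 2448+14784+17·24·28=28656; k=3: 5412+0+17·22·28=15884 → min 9720 | Q..T: k=2: 0+12584+6·24·11=14168; k=3: 3168+6776+6·22·11=11396; k=4: 6864+0+6·28·11=8712 → min 8712.
Length 5: P..T: k=1: 0+8712+17·6·11=9834; k=2: 2448+12584+17·24·11=19520; k=3: 5412+6776+17·22·11=16302; k=4: 9720+0+17·28·11=14956 → min 9834.
Optimal order: (P·(((Q·R)·S)·T)) with cost 9834.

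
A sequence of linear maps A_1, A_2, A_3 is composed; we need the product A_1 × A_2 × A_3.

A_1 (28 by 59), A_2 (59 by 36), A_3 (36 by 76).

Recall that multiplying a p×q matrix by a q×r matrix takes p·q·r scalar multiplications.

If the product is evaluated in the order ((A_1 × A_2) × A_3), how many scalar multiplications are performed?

(A_1 × A_2): 28×59 by 59×36 → 28×36, cost 28·59·36 = 59472
((A_1 × A_2) × A_3): 28×36 by 36×76 → 28×76, cost 28·36·76 = 76608; cumulative 136080
Total: 136080 scalar multiplications.

136080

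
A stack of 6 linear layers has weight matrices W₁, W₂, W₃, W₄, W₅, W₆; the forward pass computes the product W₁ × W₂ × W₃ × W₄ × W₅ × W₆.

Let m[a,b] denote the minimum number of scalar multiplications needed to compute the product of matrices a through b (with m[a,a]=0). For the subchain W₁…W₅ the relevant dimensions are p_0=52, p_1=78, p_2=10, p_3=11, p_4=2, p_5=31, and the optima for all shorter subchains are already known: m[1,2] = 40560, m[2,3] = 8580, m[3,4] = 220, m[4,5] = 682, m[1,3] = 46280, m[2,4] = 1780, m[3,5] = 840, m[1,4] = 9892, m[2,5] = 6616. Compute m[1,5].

13116

m[1,5] = min over k∈[1,4] of m[1,k]+m[k+1,5]+p_{0}·p_k·p_{5}.
k=1: 0 + 6616 + 52·78·31 = 132352; k=2: 40560 + 840 + 52·10·31 = 57520; k=3: 46280 + 682 + 52·11·31 = 64694; k=4: 9892 + 0 + 52·2·31 = 13116.
Minimum: 13116 at k=4.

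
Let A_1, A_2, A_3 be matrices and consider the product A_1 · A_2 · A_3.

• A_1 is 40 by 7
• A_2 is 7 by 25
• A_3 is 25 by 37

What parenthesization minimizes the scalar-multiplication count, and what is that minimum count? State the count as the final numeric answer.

(A_1 · (A_2 · A_3)): cost 16835.
((A_1 · A_2) · A_3): cost 44000.
Optimal: (A_1 · (A_2 · A_3)) with cost 16835.

16835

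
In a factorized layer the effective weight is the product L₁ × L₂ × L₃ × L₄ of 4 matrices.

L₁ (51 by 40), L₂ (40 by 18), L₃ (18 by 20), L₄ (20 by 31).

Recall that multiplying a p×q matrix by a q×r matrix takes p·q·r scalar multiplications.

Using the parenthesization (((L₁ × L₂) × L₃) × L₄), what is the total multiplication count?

86700

(L₁ × L₂): 51×40 by 40×18 → 51×18, cost 51·40·18 = 36720
((L₁ × L₂) × L₃): 51×18 by 18×20 → 51×20, cost 51·18·20 = 18360; cumulative 55080
(((L₁ × L₂) × L₃) × L₄): 51×20 by 20×31 → 51×31, cost 51·20·31 = 31620; cumulative 86700
Total: 86700 scalar multiplications.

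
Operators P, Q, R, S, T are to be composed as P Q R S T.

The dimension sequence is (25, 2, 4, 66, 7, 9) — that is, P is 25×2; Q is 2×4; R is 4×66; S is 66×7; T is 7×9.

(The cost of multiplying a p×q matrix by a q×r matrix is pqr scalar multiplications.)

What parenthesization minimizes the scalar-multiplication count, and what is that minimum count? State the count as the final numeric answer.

Adjacent pairs: PQ = 25·2·4 = 200; QR = 2·4·66 = 528; RS = 4·66·7 = 1848; ST = 66·7·9 = 4158.
Length 3: P..R: k=1: 0+528+25·2·66=3828; k=2: 200+0+25·4·66=6800 → min 3828 | Q..S: k=2: 0+1848+2·4·7=1904; k=3: 528+0+2·66·7=1452 → min 1452 | R..T: k=3: 0+4158+4·66·9=6534; k=4: 1848+0+4·7·9=2100 → min 2100.
Length 4: P..S: k=1: 0+1452+25·2·7=1802; k=2: 200+1848+25·4·7=2748; k=3: 3828+0+25·66·7=15378 → min 1802 | Q..T: k=2: 0+2100+2·4·9=2172; k=3: 528+4158+2·66·9=5874; k=4: 1452+0+2·7·9=1578 → min 1578.
Length 5: P..T: k=1: 0+1578+25·2·9=2028; k=2: 200+2100+25·4·9=3200; k=3: 3828+4158+25·66·9=22836; k=4: 1802+0+25·7·9=3377 → min 2028.
Optimal parenthesization: (P (((Q R) S) T)) with cost 2028.

2028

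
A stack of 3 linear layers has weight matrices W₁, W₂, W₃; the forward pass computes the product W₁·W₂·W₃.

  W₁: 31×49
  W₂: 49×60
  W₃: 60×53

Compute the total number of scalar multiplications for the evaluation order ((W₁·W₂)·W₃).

(W₁·W₂): 31×49 by 49×60 → 31×60, cost 31·49·60 = 91140
((W₁·W₂)·W₃): 31×60 by 60×53 → 31×53, cost 31·60·53 = 98580; cumulative 189720
Total: 189720 scalar multiplications.

189720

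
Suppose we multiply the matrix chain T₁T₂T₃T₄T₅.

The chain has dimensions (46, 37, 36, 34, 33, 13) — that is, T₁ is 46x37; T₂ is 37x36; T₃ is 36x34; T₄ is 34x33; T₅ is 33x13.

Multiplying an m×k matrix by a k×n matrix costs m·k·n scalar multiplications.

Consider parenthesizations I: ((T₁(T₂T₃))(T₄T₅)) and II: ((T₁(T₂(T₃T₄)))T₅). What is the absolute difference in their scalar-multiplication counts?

Order I = ((T₁(T₂T₃))(T₄T₅)): (T₂T₃): 37×36 by 36×34 → 37×34, cost 37·36·34 = 45288; (T₁(T₂T₃)): 46×37 by 37×34 → 46×34, cost 46·37·34 = 57868; cumulative 103156; (T₄T₅): 34×33 by 33×13 → 34×13, cost 34·33·13 = 14586; ((T₁(T₂T₃))(T₄T₅)): 46×34 by 34×13 → 46×13, cost 46·34·13 = 20332; cumulative 138074. Total 138074.
Order II = ((T₁(T₂(T₃T₄)))T₅): (T₃T₄): 36×34 by 34×33 → 36×33, cost 36·34·33 = 40392; (T₂(T₃T₄)): 37×36 by 36×33 → 37×33, cost 37·36·33 = 43956; cumulative 84348; (T₁(T₂(T₃T₄))): 46×37 by 37×33 → 46×33, cost 46·37·33 = 56166; cumulative 140514; ((T₁(T₂(T₃T₄)))T₅): 46×33 by 33×13 → 46×13, cost 46·33·13 = 19734; cumulative 160248. Total 160248.
Difference: |138074 − 160248| = 22174.

22174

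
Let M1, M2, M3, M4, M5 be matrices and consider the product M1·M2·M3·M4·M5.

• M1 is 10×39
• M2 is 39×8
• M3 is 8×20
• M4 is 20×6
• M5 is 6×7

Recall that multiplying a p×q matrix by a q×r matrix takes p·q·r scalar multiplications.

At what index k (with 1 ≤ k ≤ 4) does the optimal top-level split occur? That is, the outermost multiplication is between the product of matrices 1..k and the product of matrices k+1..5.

2

Adjacent pairs: M1M2 = 10·39·8 = 3120; M2M3 = 39·8·20 = 6240; M3M4 = 8·20·6 = 960; M4M5 = 20·6·7 = 840.
Length 3: M1..M3: k=1: 0+6240+10·39·20=14040; k=2: 3120+0+10·8·20=4720 → min 4720 | M2..M4: k=2: 0+960+39·8·6=2832; k=3: 6240+0+39·20·6=10920 → min 2832 | M3..M5: k=3: 0+840+8·20·7=1960; k=4: 960+0+8·6·7=1296 → min 1296.
Length 4: M1..M4: k=1: 0+2832+10·39·6=5172; k=2: 3120+960+10·8·6=4560; k=3: 4720+0+10·20·6=5920 → min 4560 | M2..M5: k=2: 0+1296+39·8·7=3480; k=3: 6240+840+39·20·7=12540; k=4: 2832+0+39·6·7=4470 → min 3480.
Top-level splits: k=1: (M1..M1)·(M2..M5) → 0+3480+10·39·7 = 6210; k=2: (M1..M2)·(M3..M5) → 3120+1296+10·8·7 = 4976; k=3: (M1..M3)·(M4..M5) → 4720+840+10·20·7 = 6960; k=4: (M1..M4)·(M5..M5) → 4560+0+10·6·7 = 4980.
Best split is after M2, i.e. k = 2.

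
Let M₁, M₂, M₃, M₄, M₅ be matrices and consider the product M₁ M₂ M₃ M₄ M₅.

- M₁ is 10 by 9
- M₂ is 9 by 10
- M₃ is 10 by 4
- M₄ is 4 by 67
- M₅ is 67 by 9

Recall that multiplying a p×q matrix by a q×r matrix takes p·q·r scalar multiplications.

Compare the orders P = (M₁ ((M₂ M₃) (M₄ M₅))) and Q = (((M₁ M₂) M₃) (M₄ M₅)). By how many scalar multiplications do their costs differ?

166

Order P = (M₁ ((M₂ M₃) (M₄ M₅))): (M₂ M₃): 9×10 by 10×4 → 9×4, cost 9·10·4 = 360; (M₄ M₅): 4×67 by 67×9 → 4×9, cost 4·67·9 = 2412; ((M₂ M₃) (M₄ M₅)): 9×4 by 4×9 → 9×9, cost 9·4·9 = 324; cumulative 3096; (M₁ ((M₂ M₃) (M₄ M₅))): 10×9 by 9×9 → 10×9, cost 10·9·9 = 810; cumulative 3906. Total 3906.
Order Q = (((M₁ M₂) M₃) (M₄ M₅)): (M₁ M₂): 10×9 by 9×10 → 10×10, cost 10·9·10 = 900; ((M₁ M₂) M₃): 10×10 by 10×4 → 10×4, cost 10·10·4 = 400; cumulative 1300; (M₄ M₅): 4×67 by 67×9 → 4×9, cost 4·67·9 = 2412; (((M₁ M₂) M₃) (M₄ M₅)): 10×4 by 4×9 → 10×9, cost 10·4·9 = 360; cumulative 4072. Total 4072.
Difference: |3906 − 4072| = 166.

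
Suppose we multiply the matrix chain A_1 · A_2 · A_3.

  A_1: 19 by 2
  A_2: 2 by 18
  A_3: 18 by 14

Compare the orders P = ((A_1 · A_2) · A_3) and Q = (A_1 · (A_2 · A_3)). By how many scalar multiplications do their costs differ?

4436

Order P = ((A_1 · A_2) · A_3): (A_1 · A_2): 19×2 by 2×18 → 19×18, cost 19·2·18 = 684; ((A_1 · A_2) · A_3): 19×18 by 18×14 → 19×14, cost 19·18·14 = 4788; cumulative 5472. Total 5472.
Order Q = (A_1 · (A_2 · A_3)): (A_2 · A_3): 2×18 by 18×14 → 2×14, cost 2·18·14 = 504; (A_1 · (A_2 · A_3)): 19×2 by 2×14 → 19×14, cost 19·2·14 = 532; cumulative 1036. Total 1036.
Difference: |5472 − 1036| = 4436.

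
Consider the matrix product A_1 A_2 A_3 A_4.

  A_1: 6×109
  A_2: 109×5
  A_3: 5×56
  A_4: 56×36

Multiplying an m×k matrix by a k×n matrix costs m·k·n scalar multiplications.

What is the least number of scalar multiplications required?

Adjacent pairs: A_1A_2 = 6·109·5 = 3270; A_2A_3 = 109·5·56 = 30520; A_3A_4 = 5·56·36 = 10080.
Length 3: A_1..A_3: k=1: 0+30520+6·109·56=67144; k=2: 3270+0+6·5·56=4950 → min 4950 | A_2..A_4: k=2: 0+10080+109·5·36=29700; k=3: 30520+0+109·56·36=250264 → min 29700.
Length 4: A_1..A_4: k=1: 0+29700+6·109·36=53244; k=2: 3270+10080+6·5·36=14430; k=3: 4950+0+6·56·36=17046 → min 14430.
Optimal order: ((A_1 A_2) (A_3 A_4)) with cost 14430.

14430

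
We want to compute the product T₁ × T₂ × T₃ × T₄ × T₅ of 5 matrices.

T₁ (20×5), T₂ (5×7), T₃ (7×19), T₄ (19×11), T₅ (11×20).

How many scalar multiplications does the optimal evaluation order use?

Adjacent pairs: T₁T₂ = 20·5·7 = 700; T₂T₃ = 5·7·19 = 665; T₃T₄ = 7·19·11 = 1463; T₄T₅ = 19·11·20 = 4180.
Length 3: T₁..T₃: k=1: 0+665+20·5·19=2565; k=2: 700+0+20·7·19=3360 → min 2565 | T₂..T₄: k=2: 0+1463+5·7·11=1848; k=3: 665+0+5·19·11=1710 → min 1710 | T₃..T₅: k=3: 0+4180+7·19·20=6840; k=4: 1463+0+7·11·20=3003 → min 3003.
Length 4: T₁..T₄: k=1: 0+1710+20·5·11=2810; k=2: 700+1463+20·7·11=3703; k=3: 2565+0+20·19·11=6745 → min 2810 | T₂..T₅: k=2: 0+3003+5·7·20=3703; k=3: 665+4180+5·19·20=6745; k=4: 1710+0+5·11·20=2810 → min 2810.
Length 5: T₁..T₅: k=1: 0+2810+20·5·20=4810; k=2: 700+3003+20·7·20=6503; k=3: 2565+4180+20·19·20=14345; k=4: 2810+0+20·11·20=7210 → min 4810.
Optimal order: (T₁ × (((T₂ × T₃) × T₄) × T₅)) with cost 4810.

4810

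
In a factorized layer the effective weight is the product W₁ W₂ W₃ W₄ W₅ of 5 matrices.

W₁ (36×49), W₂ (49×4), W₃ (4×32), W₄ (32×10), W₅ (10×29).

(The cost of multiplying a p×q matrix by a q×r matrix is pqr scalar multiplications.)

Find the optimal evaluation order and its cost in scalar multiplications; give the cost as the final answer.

13672

Adjacent pairs: W₁W₂ = 36·49·4 = 7056; W₂W₃ = 49·4·32 = 6272; W₃W₄ = 4·32·10 = 1280; W₄W₅ = 32·10·29 = 9280.
Length 3: W₁..W₃: k=1: 0+6272+36·49·32=62720; k=2: 7056+0+36·4·32=11664 → min 11664 | W₂..W₄: k=2: 0+1280+49·4·10=3240; k=3: 6272+0+49·32·10=21952 → min 3240 | W₃..W₅: k=3: 0+9280+4·32·29=12992; k=4: 1280+0+4·10·29=2440 → min 2440.
Length 4: W₁..W₄: k=1: 0+3240+36·49·10=20880; k=2: 7056+1280+36·4·10=9776; k=3: 11664+0+36·32·10=23184 → min 9776 | W₂..W₅: k=2: 0+2440+49·4·29=8124; k=3: 6272+9280+49·32·29=61024; k=4: 3240+0+49·10·29=17450 → min 8124.
Length 5: W₁..W₅: k=1: 0+8124+36·49·29=59280; k=2: 7056+2440+36·4·29=13672; k=3: 11664+9280+36·32·29=54352; k=4: 9776+0+36·10·29=20216 → min 13672.
Optimal parenthesization: ((W₁ W₂) ((W₃ W₄) W₅)) with cost 13672.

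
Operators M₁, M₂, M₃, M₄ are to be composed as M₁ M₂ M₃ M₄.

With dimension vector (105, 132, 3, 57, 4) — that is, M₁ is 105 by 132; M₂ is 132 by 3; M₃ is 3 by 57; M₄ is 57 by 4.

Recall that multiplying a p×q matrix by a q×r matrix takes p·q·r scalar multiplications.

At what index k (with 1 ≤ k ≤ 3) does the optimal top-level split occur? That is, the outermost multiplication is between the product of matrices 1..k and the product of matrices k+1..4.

2

Adjacent pairs: M₁M₂ = 105·132·3 = 41580; M₂M₃ = 132·3·57 = 22572; M₃M₄ = 3·57·4 = 684.
Length 3: M₁..M₃: k=1: 0+22572+105·132·57=812592; k=2: 41580+0+105·3·57=59535 → min 59535 | M₂..M₄: k=2: 0+684+132·3·4=2268; k=3: 22572+0+132·57·4=52668 → min 2268.
Top-level splits: k=1: (M₁..M₁)·(M₂..M₄) → 0+2268+105·132·4 = 57708; k=2: (M₁..M₂)·(M₃..M₄) → 41580+684+105·3·4 = 43524; k=3: (M₁..M₃)·(M₄..M₄) → 59535+0+105·57·4 = 83475.
Best split is after M₂, i.e. k = 2.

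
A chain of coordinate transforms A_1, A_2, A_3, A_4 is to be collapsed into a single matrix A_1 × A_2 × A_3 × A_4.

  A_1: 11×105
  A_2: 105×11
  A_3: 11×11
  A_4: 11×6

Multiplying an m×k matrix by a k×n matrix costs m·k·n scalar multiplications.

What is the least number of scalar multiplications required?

14157

Adjacent pairs: A_1A_2 = 11·105·11 = 12705; A_2A_3 = 105·11·11 = 12705; A_3A_4 = 11·11·6 = 726.
Length 3: A_1..A_3: k=1: 0+12705+11·105·11=25410; k=2: 12705+0+11·11·11=14036 → min 14036 | A_2..A_4: k=2: 0+726+105·11·6=7656; k=3: 12705+0+105·11·6=19635 → min 7656.
Length 4: A_1..A_4: k=1: 0+7656+11·105·6=14586; k=2: 12705+726+11·11·6=14157; k=3: 14036+0+11·11·6=14762 → min 14157.
Optimal order: ((A_1 × A_2) × (A_3 × A_4)) with cost 14157.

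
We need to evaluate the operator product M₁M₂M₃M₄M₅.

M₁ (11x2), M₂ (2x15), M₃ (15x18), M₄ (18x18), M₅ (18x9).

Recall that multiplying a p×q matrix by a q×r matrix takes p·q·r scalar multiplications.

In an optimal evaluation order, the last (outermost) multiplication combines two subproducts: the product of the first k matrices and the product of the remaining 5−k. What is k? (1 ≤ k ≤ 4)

Adjacent pairs: M₁M₂ = 11·2·15 = 330; M₂M₃ = 2·15·18 = 540; M₃M₄ = 15·18·18 = 4860; M₄M₅ = 18·18·9 = 2916.
Length 3: M₁..M₃: k=1: 0+540+11·2·18=936; k=2: 330+0+11·15·18=3300 → min 936 | M₂..M₄: k=2: 0+4860+2·15·18=5400; k=3: 540+0+2·18·18=1188 → min 1188 | M₃..M₅: k=3: 0+2916+15·18·9=5346; k=4: 4860+0+15·18·9=7290 → min 5346.
Length 4: M₁..M₄: k=1: 0+1188+11·2·18=1584; k=2: 330+4860+11·15·18=8160; k=3: 936+0+11·18·18=4500 → min 1584 | M₂..M₅: k=2: 0+5346+2·15·9=5616; k=3: 540+2916+2·18·9=3780; k=4: 1188+0+2·18·9=1512 → min 1512.
Top-level splits: k=1: (M₁..M₁)·(M₂..M₅) → 0+1512+11·2·9 = 1710; k=2: (M₁..M₂)·(M₃..M₅) → 330+5346+11·15·9 = 7161; k=3: (M₁..M₃)·(M₄..M₅) → 936+2916+11·18·9 = 5634; k=4: (M₁..M₄)·(M₅..M₅) → 1584+0+11·18·9 = 3366.
Best split is after M₁, i.e. k = 1.

1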